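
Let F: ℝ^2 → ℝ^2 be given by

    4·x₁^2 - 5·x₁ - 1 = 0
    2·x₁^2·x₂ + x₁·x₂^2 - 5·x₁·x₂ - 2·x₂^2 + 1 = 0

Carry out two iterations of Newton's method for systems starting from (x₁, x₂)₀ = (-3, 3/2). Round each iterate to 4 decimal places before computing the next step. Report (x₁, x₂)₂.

(-0.4940, -3.0443)

At (-3, 3/2): F = (50.0000, 39.2500).
Jacobian J = [[8·x₁ - 5, 0], [4·x₁·x₂ + x₂^2 - 5·x₂, 2·x₁^2 + 2·x₁·x₂ - 5·x₁ - 4·x₂]].
At the point, J = [[-29.0000, 0.0000], [-23.2500, 18.0000]] (det J = -522.0000).
Solving J·Δ = −F gives Δ = (1.7241, 0.0465).
Then the next iterate is (x₁, x₂)₁ = (-1.2759, 1.5465).
Round to (-1.2759, 1.5465) and repeat: F = (11.891183, 8.066209), J = [[-15.2072, 0.0000], [-13.233555, -0.497017]].
Δ = (0.7819, -4.5908), so (x₁, x₂)₂ = (-0.4940, -3.0443).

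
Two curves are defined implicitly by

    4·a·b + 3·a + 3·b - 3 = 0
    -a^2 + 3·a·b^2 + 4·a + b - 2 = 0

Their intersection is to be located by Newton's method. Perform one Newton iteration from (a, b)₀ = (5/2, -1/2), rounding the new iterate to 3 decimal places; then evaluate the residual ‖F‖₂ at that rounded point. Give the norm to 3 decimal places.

At (5/2, -1/2): F = (-2.000, 3.125).
Jacobian J = [[4·b + 3, 4·a + 3], [-2·a + 3·b^2 + 4, 6·a·b + 1]].
At the point, J = [[1.000, 13.000], [-0.250, -6.500]] (det J = -3.250).
Solving J·Δ = −F gives Δ = (-8.500, 0.808).
Then the next iterate is (a, b)₁ = (-6.000, 0.308).
Re-evaluating at (-6.000, 0.308): F = (-27.468, -63.39955), so ‖F‖₂ = 69.094.

69.094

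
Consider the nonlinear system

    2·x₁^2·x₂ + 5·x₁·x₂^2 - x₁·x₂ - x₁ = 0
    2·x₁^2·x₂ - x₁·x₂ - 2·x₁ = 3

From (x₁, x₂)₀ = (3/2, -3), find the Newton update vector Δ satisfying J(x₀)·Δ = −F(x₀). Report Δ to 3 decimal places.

At (3/2, -3): F = (57.000, -15.000).
Jacobian J = [[4·x₁·x₂ + 5·x₂^2 - x₂ - 1, 2·x₁^2 + 10·x₁·x₂ - x₁], [4·x₁·x₂ - x₂ - 2, 2·x₁^2 - x₁]].
At the point, J = [[29.000, -42.000], [-17.000, 3.000]] (det J = -627.000).
Solving J·Δ = −F gives Δ = (-0.732, 0.852).

(-0.732, 0.852)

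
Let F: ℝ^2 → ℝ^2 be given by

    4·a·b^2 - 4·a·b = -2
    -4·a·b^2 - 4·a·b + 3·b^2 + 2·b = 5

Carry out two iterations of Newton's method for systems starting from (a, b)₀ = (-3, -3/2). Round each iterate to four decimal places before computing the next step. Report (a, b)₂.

At (-3, -3/2): F = (-43.0000, 7.7500).
Jacobian J = [[4·b^2 - 4·b, 8·a·b - 4·a], [-4·b^2 - 4·b, -8·a·b - 4·a + 6·b + 2]].
At the point, J = [[15.0000, 48.0000], [-3.0000, -31.0000]] (det J = -321.0000).
Solving J·Δ = −F gives Δ = (2.9938, -0.0397).
Then the next iterate is (a, b)₁ = (-0.0062, -1.5397).
Round to (-0.0062, -1.5397) and repeat: F = (1.903023, -0.946764), J = [[15.641504, 0.101169], [-3.323904, -7.289769]].
Δ = (-0.1212, -0.0746), so (a, b)₂ = (-0.1274, -1.6143).

(-0.1274, -1.6143)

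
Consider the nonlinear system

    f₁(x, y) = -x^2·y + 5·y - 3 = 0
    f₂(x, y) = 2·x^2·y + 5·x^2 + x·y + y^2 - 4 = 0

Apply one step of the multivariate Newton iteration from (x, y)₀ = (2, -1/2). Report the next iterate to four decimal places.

At (2, -1/2): F = (-3.5000, 11.2500).
Jacobian J = [[-2·x·y, -x^2 + 5], [4·x·y + 10·x + y, 2·x^2 + x + 2·y]].
At the point, J = [[2.0000, 1.0000], [15.5000, 9.0000]] (det J = 2.5000).
Solving J·Δ = −F gives Δ = (17.1000, -30.7000).
Then the next iterate is (x, y)₁ = (19.1000, -31.2000).

(19.1000, -31.2000)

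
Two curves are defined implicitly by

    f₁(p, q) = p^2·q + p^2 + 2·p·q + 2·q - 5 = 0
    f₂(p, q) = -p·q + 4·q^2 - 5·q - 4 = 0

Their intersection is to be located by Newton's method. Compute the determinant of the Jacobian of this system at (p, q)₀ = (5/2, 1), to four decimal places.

19.2500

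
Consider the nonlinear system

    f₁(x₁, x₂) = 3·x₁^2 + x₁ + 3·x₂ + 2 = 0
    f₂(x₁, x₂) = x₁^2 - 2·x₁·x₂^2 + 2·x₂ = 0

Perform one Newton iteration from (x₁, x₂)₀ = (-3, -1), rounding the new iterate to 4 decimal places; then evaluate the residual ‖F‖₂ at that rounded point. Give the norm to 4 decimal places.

At (-3, -1): F = (23.0000, 13.0000).
Jacobian J = [[6·x₁ + 1, 3], [2·x₁ - 2·x₂^2, -4·x₁·x₂ + 2]].
At the point, J = [[-17.0000, 3.0000], [-8.0000, -10.0000]] (det J = 194.0000).
Solving J·Δ = −F gives Δ = (1.3866, 0.1907).
Then the next iterate is (x₁, x₂)₁ = (-1.6134, -0.8093).
Re-evaluating at (-1.6134, -0.8093): F = (5.767879, 3.097905), so ‖F‖₂ = 6.5472.

6.5472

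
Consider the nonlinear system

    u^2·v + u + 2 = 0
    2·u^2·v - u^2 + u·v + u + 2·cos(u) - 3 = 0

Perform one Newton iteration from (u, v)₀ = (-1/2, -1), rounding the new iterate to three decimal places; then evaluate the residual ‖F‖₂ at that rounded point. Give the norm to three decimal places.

2.256

At (-1/2, -1): F = (1.250, -1.99483).
Jacobian J = [[2·u·v + 1, u^2], [4·u·v - 2·u + v - 2·sin(u) + 1, 2·u^2 + u]].
At the point, J = [[2.000, 0.250], [3.95885, 0.000]] (det J = -0.98971).
Solving J·Δ = −F gives Δ = (0.504, -9.031).
Then the next iterate is (u, v)₁ = (0.004, -10.031).
Re-evaluating at (0.004, -10.031): F = (2.00384, -1.03648), so ‖F‖₂ = 2.256.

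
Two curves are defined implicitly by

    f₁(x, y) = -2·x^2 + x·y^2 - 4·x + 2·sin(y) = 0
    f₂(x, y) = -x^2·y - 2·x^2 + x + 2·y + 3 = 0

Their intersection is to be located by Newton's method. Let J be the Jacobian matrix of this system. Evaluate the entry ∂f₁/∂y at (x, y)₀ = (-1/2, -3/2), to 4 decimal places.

1.6415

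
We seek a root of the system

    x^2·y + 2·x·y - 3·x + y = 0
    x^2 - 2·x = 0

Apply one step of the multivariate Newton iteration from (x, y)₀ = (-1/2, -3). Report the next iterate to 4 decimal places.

(-0.0833, 4.0000)

At (-1/2, -3): F = (0.7500, 1.2500).
Jacobian J = [[2·x·y + 2·y - 3, x^2 + 2·x + 1], [2·x - 2, 0]].
At the point, J = [[-6.0000, 0.2500], [-3.0000, 0.0000]] (det J = 0.7500).
Solving J·Δ = −F gives Δ = (0.4167, 7.0000).
Then the next iterate is (x, y)₁ = (-0.0833, 4.0000).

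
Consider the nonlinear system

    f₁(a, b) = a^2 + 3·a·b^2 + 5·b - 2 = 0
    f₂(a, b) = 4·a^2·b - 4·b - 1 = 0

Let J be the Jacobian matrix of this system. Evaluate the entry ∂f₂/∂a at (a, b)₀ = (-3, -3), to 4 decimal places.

72.0000

∂f₂/∂a = 8·a·b.
At (-3, -3) this is 72.0000.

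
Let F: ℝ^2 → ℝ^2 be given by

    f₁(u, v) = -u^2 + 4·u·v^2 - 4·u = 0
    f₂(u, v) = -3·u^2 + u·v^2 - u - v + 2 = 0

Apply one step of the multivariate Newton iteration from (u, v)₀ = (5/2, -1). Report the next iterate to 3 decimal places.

(1.472, -1.056)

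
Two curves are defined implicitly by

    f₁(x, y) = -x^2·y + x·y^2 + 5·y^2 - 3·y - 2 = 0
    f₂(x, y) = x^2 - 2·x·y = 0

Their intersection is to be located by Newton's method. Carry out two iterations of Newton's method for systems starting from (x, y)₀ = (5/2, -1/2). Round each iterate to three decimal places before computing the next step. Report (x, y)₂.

At (5/2, -1/2): F = (4.500, 8.750).
Jacobian J = [[-2·x·y + y^2, -x^2 + 2·x·y + 10·y - 3], [2·x - 2·y, -2·x]].
At the point, J = [[2.750, -16.750], [6.000, -5.000]] (det J = 86.750).
Solving J·Δ = −F gives Δ = (-1.430, 0.034).
Then the next iterate is (x, y)₁ = (1.070, -0.466).
Round to (1.070, -0.466) and repeat: F = (1.24966, 2.14214), J = [[1.21440, -9.80214], [3.072, -2.140]].
Δ = (-0.666, 0.045), so (x, y)₂ = (0.404, -0.421).

(0.404, -0.421)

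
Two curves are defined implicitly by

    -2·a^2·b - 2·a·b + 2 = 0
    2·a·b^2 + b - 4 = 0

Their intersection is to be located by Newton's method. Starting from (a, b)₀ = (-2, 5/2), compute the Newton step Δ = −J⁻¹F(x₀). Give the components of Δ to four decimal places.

(0.1957, -1.2660)

At (-2, 5/2): F = (-8.0000, -26.5000).
Jacobian J = [[-4·a·b - 2·b, -2·a^2 - 2·a], [2·b^2, 4·a·b + 1]].
At the point, J = [[15.0000, -4.0000], [12.5000, -19.0000]] (det J = -235.0000).
Solving J·Δ = −F gives Δ = (0.1957, -1.2660).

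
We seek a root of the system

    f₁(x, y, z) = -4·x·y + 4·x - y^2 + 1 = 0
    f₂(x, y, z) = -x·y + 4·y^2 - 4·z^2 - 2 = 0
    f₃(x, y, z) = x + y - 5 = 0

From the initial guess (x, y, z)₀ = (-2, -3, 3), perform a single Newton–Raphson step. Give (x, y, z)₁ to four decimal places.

At (-2, -3, 3): F = (-40.0000, -8.0000, -10.0000).
Jacobian J = [[-4·y + 4, -4·x - 2·y, 0], [-y, -x + 8·y, -8·z], [1, 1, 0]].
At the point, J = [[16.0000, 14.0000, 0.0000], [3.0000, -22.0000, -24.0000], [1.0000, 1.0000, 0.0000]] (det J = 48.0000).
Solving J·Δ = −F gives Δ = (-50.0000, 60.0000, -61.5833).
Then the next iterate is (x, y, z)₁ = (-52.0000, 57.0000, -58.5833).

(-52.0000, 57.0000, -58.5833)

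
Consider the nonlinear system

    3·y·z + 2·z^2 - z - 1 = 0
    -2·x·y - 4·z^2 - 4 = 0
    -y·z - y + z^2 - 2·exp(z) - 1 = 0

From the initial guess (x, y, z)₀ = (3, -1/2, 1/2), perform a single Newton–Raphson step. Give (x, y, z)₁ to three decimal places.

At (3, -1/2, 1/2): F = (-1.750, -2.000, -3.29744).
Jacobian J = [[0, 3·z, 3·y + 4·z - 1], [-2·y, -2·x, -8·z], [0, -z - 1, -y + 2·z - 2·exp(z)]].
At the point, J = [[0.000, 1.500, -0.500], [1.000, -6.000, -4.000], [0.000, -1.500, -1.79744]] (det J = 3.44616).
Solving J·Δ = −F gives Δ = (-4.182, 0.434, -2.197).
Then the next iterate is (x, y, z)₁ = (-1.182, -0.066, -1.697).

(-1.182, -0.066, -1.697)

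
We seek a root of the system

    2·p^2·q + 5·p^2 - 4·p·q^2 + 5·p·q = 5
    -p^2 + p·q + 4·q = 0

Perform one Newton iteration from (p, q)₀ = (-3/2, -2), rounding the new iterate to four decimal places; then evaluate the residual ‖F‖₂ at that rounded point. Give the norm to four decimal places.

At (-3/2, -2): F = (36.2500, -7.2500).
Jacobian J = [[4·p·q + 10·p - 4·q^2 + 5·q, 2·p^2 - 8·p·q + 5·p], [-2·p + q, p + 4]].
At the point, J = [[-29.0000, -27.0000], [1.0000, 2.5000]] (det J = -45.5000).
Solving J·Δ = −F gives Δ = (-2.3104, 3.8242).
Then the next iterate is (p, q)₁ = (-3.8104, 1.8242).
Re-evaluating at (-3.8104, 1.8242): F = (136.532301, -14.173280), so ‖F‖₂ = 137.2660.

137.2660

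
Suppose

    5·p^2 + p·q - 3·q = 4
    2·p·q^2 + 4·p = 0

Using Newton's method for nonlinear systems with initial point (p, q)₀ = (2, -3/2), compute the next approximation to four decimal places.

(1.0960, -0.7237)

At (2, -3/2): F = (17.5000, 17.0000).
Jacobian J = [[10·p + q, p - 3], [2·q^2 + 4, 4·p·q]].
At the point, J = [[18.5000, -1.0000], [8.5000, -12.0000]] (det J = -213.5000).
Solving J·Δ = −F gives Δ = (-0.9040, 0.7763).
Then the next iterate is (p, q)₁ = (1.0960, -0.7237).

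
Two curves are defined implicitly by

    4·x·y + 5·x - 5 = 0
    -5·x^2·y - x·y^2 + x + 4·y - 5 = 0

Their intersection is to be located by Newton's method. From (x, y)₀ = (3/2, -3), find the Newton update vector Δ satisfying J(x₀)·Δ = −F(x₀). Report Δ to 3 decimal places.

At (3/2, -3): F = (-15.500, 4.750).
Jacobian J = [[4·y + 5, 4·x], [-10·x·y - y^2 + 1, -5·x^2 - 2·x·y + 4]].
At the point, J = [[-7.000, 6.000], [37.000, 1.750]] (det J = -234.250).
Solving J·Δ = −F gives Δ = (-0.237, 2.306).

(-0.237, 2.306)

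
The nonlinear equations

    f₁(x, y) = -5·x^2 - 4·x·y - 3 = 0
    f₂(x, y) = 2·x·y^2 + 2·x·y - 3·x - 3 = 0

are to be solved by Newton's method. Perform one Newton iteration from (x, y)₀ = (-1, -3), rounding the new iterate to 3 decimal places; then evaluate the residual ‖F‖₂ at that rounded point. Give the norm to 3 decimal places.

At (-1, -3): F = (-20.000, -12.000).
Jacobian J = [[-10·x - 4·y, -4·x], [2·y^2 + 2·y - 3, 4·x·y + 2·x]].
At the point, J = [[22.000, 4.000], [9.000, 10.000]] (det J = 184.000).
Solving J·Δ = −F gives Δ = (0.826, 0.457).
Then the next iterate is (x, y)₁ = (-0.174, -2.543).
Re-evaluating at (-0.174, -2.543): F = (-4.92131, -3.84350), so ‖F‖₂ = 6.244.

6.244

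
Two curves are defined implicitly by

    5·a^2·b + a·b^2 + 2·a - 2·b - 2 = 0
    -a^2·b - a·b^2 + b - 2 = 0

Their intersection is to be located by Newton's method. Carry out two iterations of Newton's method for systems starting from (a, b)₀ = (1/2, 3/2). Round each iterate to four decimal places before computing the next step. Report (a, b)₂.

At (1/2, 3/2): F = (-1.0000, -2.0000).
Jacobian J = [[10·a·b + b^2 + 2, 5·a^2 + 2·a·b - 2], [-2·a·b - b^2, -a^2 - 2·a·b + 1]].
At the point, J = [[11.7500, 0.7500], [-3.7500, -0.7500]] (det J = -6.0000).
Solving J·Δ = −F gives Δ = (0.3750, -4.5417).
Then the next iterate is (a, b)₁ = (0.8750, -3.0417).
Round to (0.8750, -3.0417) and repeat: F = (2.284839, -10.808345), J = [[-15.362936, -3.494850], [-3.928964, 5.557350]].
Δ = (-0.2530, 1.7660), so (a, b)₂ = (0.6220, -1.2757).

(0.6220, -1.2757)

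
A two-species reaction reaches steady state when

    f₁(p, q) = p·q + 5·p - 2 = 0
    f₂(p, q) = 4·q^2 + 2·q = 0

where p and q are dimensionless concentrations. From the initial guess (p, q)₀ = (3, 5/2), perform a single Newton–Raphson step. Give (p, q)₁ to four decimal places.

(0.8121, 1.1364)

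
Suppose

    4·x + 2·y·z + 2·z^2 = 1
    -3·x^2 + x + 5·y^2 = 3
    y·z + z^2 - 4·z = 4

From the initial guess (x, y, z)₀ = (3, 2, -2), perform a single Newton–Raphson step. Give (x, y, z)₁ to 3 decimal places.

At (3, 2, -2): F = (11.000, -7.000, 4.000).
Jacobian J = [[4, 2·z, 2·y + 4·z], [-6·x + 1, 10·y, 0], [0, z, y + 2·z - 4]].
At the point, J = [[4.000, -4.000, -4.000], [-17.000, 20.000, 0.000], [0.000, -2.000, -6.000]] (det J = -208.000).
Solving J·Δ = −F gives Δ = (-4.269, -3.279, 1.760).
Then the next iterate is (x, y, z)₁ = (-1.269, -1.279, -0.240).

(-1.269, -1.279, -0.240)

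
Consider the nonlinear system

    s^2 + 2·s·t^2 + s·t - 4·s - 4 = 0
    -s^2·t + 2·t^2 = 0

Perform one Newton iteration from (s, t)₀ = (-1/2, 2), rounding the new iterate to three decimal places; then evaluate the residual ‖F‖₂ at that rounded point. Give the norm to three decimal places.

4.210

At (-1/2, 2): F = (-6.750, 7.500).
Jacobian J = [[2·s + 2·t^2 + t - 4, 4·s·t + s], [-2·s·t, -s^2 + 4·t]].
At the point, J = [[5.000, -4.500], [2.000, 7.750]] (det J = 47.750).
Solving J·Δ = −F gives Δ = (0.389, -1.068).
Then the next iterate is (s, t)₁ = (-0.111, 0.932).
Re-evaluating at (-0.111, 0.932): F = (-3.83997, 1.72576), so ‖F‖₂ = 4.210.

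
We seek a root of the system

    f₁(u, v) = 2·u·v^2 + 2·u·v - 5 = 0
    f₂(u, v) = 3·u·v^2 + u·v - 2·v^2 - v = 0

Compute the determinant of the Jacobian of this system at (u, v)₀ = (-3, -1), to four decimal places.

J = [[2·v^2 + 2·v, 4·u·v + 2·u], [3·v^2 + v, 6·u·v + u - 4·v - 1]].
At the point, J = [[0.0000, 6.0000], [2.0000, 18.0000]].
det J = -12.0000.

-12.0000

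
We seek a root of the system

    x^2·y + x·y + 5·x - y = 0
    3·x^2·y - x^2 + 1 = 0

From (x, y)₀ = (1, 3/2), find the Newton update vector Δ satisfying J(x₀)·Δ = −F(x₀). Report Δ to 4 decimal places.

(-0.6977, 0.1279)

At (1, 3/2): F = (6.5000, 4.5000).
Jacobian J = [[2·x·y + y + 5, x^2 + x - 1], [6·x·y - 2·x, 3·x^2]].
At the point, J = [[9.5000, 1.0000], [7.0000, 3.0000]] (det J = 21.5000).
Solving J·Δ = −F gives Δ = (-0.6977, 0.1279).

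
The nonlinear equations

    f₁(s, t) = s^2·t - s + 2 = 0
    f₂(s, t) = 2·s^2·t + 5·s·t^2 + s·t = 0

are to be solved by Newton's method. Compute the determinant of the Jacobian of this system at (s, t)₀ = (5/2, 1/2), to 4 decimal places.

J = [[2·s·t - 1, s^2], [4·s·t + 5·t^2 + t, 2·s^2 + 10·s·t + s]].
At the point, J = [[1.5000, 6.2500], [6.7500, 27.5000]].
det J = -0.9375.

-0.9375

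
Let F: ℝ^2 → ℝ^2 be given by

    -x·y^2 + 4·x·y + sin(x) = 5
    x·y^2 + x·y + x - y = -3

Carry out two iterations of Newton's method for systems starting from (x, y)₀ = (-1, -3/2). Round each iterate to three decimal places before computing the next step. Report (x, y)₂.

At (-1, -3/2): F = (2.40853, 2.750).
Jacobian J = [[-y^2 + 4·y + cos(x), -2·x·y + 4·x], [y^2 + y + 1, 2·x·y + x - 1]].
At the point, J = [[-7.70970, -7.000], [1.750, 1.000]] (det J = 4.54030).
Solving J·Δ = −F gives Δ = (-4.770, 5.598).
Then the next iterate is (x, y)₁ = (-5.770, 4.098).
Round to (-5.770, 4.098) and repeat: F = (-2.19179, -127.41256), J = [[0.46958, 24.21092], [21.89160, -54.06092]].
Δ = (5.767, -0.021), so (x, y)₂ = (-0.003, 4.077).

(-0.003, 4.077)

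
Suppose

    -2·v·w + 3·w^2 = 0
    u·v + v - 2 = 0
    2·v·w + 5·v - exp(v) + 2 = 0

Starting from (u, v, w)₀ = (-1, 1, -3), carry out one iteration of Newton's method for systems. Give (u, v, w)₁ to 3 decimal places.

(1.000, 1.507, -1.198)

At (-1, 1, -3): F = (33.000, -2.000, -1.71828).
Jacobian J = [[0, -2·w, -2·v + 6·w], [v, u + 1, 0], [0, 2·w - exp(v) + 5, 2·v]].
At the point, J = [[0.000, 6.000, -20.000], [1.000, 0.000, 0.000], [0.000, -3.71828, 2.000]] (det J = 62.36564).
Solving J·Δ = −F gives Δ = (2.000, 0.507, 1.802).
Then the next iterate is (u, v, w)₁ = (1.000, 1.507, -1.198).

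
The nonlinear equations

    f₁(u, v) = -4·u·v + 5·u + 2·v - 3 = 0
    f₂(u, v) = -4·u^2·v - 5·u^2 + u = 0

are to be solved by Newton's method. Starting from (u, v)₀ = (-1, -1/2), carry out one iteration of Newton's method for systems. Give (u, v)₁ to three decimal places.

(-0.029, 0.200)

At (-1, -1/2): F = (-11.000, -4.000).
Jacobian J = [[-4·v + 5, -4·u + 2], [-8·u·v - 10·u + 1, -4·u^2]].
At the point, J = [[7.000, 6.000], [7.000, -4.000]] (det J = -70.000).
Solving J·Δ = −F gives Δ = (0.971, 0.700).
Then the next iterate is (u, v)₁ = (-0.029, 0.200).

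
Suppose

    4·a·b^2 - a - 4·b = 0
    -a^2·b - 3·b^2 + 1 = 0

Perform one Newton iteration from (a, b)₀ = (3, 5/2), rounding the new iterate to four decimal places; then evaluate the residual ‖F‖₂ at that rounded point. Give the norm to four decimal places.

21.3918

At (3, 5/2): F = (62.0000, -40.2500).
Jacobian J = [[4·b^2 - 1, 8·a·b - 4], [-2·a·b, -a^2 - 6·b]].
At the point, J = [[24.0000, 56.0000], [-15.0000, -24.0000]] (det J = 264.0000).
Solving J·Δ = −F gives Δ = (-2.9015, 0.1364).
Then the next iterate is (a, b)₁ = (0.0985, 2.6364).
Re-evaluating at (0.0985, 2.6364): F = (-7.905562, -19.877394), so ‖F‖₂ = 21.3918.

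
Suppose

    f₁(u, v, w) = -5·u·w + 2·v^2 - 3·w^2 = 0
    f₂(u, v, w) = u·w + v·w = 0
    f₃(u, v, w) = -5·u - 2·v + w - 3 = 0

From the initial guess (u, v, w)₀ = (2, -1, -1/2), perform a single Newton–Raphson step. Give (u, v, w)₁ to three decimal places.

(-0.686, -0.275, -0.981)

At (2, -1, -1/2): F = (6.250, -0.500, -11.500).
Jacobian J = [[-5·w, 4·v, -5·u - 6·w], [w, w, u + v], [-5, -2, 1]].
At the point, J = [[2.500, -4.000, -7.000], [-0.500, -0.500, 1.000], [-5.000, -2.000, 1.000]] (det J = 32.250).
Solving J·Δ = −F gives Δ = (-2.686, 0.725, -0.481).
Then the next iterate is (u, v, w)₁ = (-0.686, -0.275, -0.981).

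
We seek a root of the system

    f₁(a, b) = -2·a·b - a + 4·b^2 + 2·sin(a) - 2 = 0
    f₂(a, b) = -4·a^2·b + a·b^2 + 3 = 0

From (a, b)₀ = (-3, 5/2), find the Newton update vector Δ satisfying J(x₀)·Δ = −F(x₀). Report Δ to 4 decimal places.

(0.5115, -1.4091)

At (-3, 5/2): F = (40.717760, -105.7500).
Jacobian J = [[-2·b + 2·cos(a) - 1, -2·a + 8·b], [-8·a·b + b^2, -4·a^2 + 2·a·b]].
At the point, J = [[-7.979985, 26.0000], [66.2500, -51.0000]] (det J = -1315.520765).
Solving J·Δ = −F gives Δ = (0.5115, -1.4091).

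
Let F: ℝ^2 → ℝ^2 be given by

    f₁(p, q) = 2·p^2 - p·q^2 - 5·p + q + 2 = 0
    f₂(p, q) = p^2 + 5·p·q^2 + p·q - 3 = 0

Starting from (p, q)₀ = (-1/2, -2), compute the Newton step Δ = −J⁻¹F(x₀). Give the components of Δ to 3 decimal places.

(0.409, 0.506)

At (-1/2, -2): F = (5.000, -11.750).
Jacobian J = [[4·p - q^2 - 5, -2·p·q + 1], [2·p + 5·q^2 + q, 10·p·q + p]].
At the point, J = [[-11.000, -1.000], [17.000, 9.500]] (det J = -87.500).
Solving J·Δ = −F gives Δ = (0.409, 0.506).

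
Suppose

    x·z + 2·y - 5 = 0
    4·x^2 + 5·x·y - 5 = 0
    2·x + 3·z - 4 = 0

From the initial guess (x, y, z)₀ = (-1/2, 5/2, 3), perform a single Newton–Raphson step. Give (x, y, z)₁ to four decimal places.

At (-1/2, 5/2, 3): F = (-1.5000, -10.2500, 4.0000).
Jacobian J = [[z, 2, x], [8·x + 5·y, 5·x, 0], [2, 0, 3]].
At the point, J = [[3.0000, 2.0000, -0.5000], [8.5000, -2.5000, 0.0000], [2.0000, 0.0000, 3.0000]] (det J = -76.0000).
Solving J·Δ = −F gives Δ = (0.8914, -1.0691, -1.9276).
Then the next iterate is (x, y, z)₁ = (0.3914, 1.4309, 1.0724).

(0.3914, 1.4309, 1.0724)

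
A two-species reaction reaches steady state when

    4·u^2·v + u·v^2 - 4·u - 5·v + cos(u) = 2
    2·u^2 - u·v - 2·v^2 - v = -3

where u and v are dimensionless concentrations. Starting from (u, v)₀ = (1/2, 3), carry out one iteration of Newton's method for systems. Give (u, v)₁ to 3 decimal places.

(1.055, 1.551)

At (1/2, 3): F = (-10.62242, -19.000).
Jacobian J = [[8·u·v + v^2 - sin(u) - 4, 4·u^2 + 2·u·v - 5], [4·u - v, -u - 4·v - 1]].
At the point, J = [[16.52057, -1.000], [-1.000, -13.500]] (det J = -224.02776).
Solving J·Δ = −F gives Δ = (0.555, -1.449).
Then the next iterate is (u, v)₁ = (1.055, 1.551).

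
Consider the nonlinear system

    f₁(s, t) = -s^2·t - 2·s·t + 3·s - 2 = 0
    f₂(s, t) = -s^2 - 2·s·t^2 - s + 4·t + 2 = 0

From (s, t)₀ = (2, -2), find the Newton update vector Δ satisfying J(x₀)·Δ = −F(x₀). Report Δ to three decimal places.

At (2, -2): F = (20.000, -28.000).
Jacobian J = [[-2·s·t - 2·t + 3, -s^2 - 2·s], [-2·s - 2·t^2 - 1, -4·s·t + 4]].
At the point, J = [[15.000, -8.000], [-13.000, 20.000]] (det J = 196.000).
Solving J·Δ = −F gives Δ = (-0.898, 0.816).

(-0.898, 0.816)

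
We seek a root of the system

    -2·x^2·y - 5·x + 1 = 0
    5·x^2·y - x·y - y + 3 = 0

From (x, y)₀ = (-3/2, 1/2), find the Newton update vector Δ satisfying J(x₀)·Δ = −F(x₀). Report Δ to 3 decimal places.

(1.905, 0.542)

At (-3/2, 1/2): F = (6.250, 8.875).
Jacobian J = [[-4·x·y - 5, -2·x^2], [10·x·y - y, 5·x^2 - x - 1]].
At the point, J = [[-2.000, -4.500], [-8.000, 11.750]] (det J = -59.500).
Solving J·Δ = −F gives Δ = (1.905, 0.542).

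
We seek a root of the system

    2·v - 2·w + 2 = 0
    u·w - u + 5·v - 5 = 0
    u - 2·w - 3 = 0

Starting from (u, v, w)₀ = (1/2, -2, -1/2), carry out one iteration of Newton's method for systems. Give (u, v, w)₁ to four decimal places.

(14.4000, 4.7000, 5.7000)

At (1/2, -2, -1/2): F = (-1.0000, -15.7500, -1.5000).
Jacobian J = [[0, 2, -2], [w - 1, 5, u], [1, 0, -2]].
At the point, J = [[0.0000, 2.0000, -2.0000], [-1.5000, 5.0000, 0.5000], [1.0000, 0.0000, -2.0000]] (det J = 5.0000).
Solving J·Δ = −F gives Δ = (13.9000, 6.7000, 6.2000).
Then the next iterate is (u, v, w)₁ = (14.4000, 4.7000, 5.7000).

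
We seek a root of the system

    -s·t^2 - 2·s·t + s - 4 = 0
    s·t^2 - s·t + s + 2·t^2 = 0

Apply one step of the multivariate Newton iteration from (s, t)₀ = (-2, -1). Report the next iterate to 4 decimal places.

At (-2, -1): F = (-8.0000, -4.0000).
Jacobian J = [[-t^2 - 2·t + 1, -2·s·t - 2·s], [t^2 - t + 1, 2·s·t - s + 4·t]].
At the point, J = [[2.0000, 0.0000], [3.0000, 2.0000]] (det J = 4.0000).
Solving J·Δ = −F gives Δ = (4.0000, -4.0000).
Then the next iterate is (s, t)₁ = (2.0000, -5.0000).

(2.0000, -5.0000)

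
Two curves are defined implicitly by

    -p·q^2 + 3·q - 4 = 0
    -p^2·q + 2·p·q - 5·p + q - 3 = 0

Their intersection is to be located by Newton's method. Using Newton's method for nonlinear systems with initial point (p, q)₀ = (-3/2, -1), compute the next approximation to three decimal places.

(-7.000, 14.000)

At (-3/2, -1): F = (-5.500, 8.750).
Jacobian J = [[-q^2, -2·p·q + 3], [-2·p·q + 2·q - 5, -p^2 + 2·p + 1]].
At the point, J = [[-1.000, 0.000], [-10.000, -4.250]] (det J = 4.250).
Solving J·Δ = −F gives Δ = (-5.500, 15.000).
Then the next iterate is (p, q)₁ = (-7.000, 14.000).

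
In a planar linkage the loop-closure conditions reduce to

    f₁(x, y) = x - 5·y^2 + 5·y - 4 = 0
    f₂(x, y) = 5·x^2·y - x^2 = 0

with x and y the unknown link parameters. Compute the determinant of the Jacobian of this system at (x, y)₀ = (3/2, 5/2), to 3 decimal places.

J = [[1, -10·y + 5], [10·x·y - 2·x, 5·x^2]].
At the point, J = [[1.000, -20.000], [34.500, 11.250]].
det J = 701.250.

701.250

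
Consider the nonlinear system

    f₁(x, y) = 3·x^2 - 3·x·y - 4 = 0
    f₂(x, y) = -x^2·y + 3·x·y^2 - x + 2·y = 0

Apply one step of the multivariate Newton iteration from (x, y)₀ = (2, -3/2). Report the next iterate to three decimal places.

At (2, -3/2): F = (17.000, 14.500).
Jacobian J = [[6·x - 3·y, -3·x], [-2·x·y + 3·y^2 - 1, -x^2 + 6·x·y + 2]].
At the point, J = [[16.500, -6.000], [11.750, -20.000]] (det J = -259.500).
Solving J·Δ = −F gives Δ = (-0.975, 0.152).
Then the next iterate is (x, y)₁ = (1.025, -1.348).

(1.025, -1.348)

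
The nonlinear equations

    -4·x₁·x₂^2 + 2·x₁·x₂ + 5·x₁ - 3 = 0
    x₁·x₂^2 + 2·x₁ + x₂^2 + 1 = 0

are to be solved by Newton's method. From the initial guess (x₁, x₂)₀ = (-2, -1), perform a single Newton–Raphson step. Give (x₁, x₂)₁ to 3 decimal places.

At (-2, -1): F = (-1.000, -4.000).
Jacobian J = [[-4·x₂^2 + 2·x₂ + 5, -8·x₁·x₂ + 2·x₁], [x₂^2 + 2, 2·x₁·x₂ + 2·x₂]].
At the point, J = [[-1.000, -20.000], [3.000, 2.000]] (det J = 58.000).
Solving J·Δ = −F gives Δ = (1.414, -0.121).
Then the next iterate is (x₁, x₂)₁ = (-0.586, -1.121).

(-0.586, -1.121)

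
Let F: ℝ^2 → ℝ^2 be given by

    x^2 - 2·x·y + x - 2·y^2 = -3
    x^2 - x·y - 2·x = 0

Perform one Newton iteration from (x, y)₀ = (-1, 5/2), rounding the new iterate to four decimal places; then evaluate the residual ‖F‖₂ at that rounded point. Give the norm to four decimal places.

At (-1, 5/2): F = (-4.5000, 5.5000).
Jacobian J = [[2·x - 2·y + 1, -2·x - 4·y], [2·x - y - 2, -x]].
At the point, J = [[-6.0000, -8.0000], [-6.5000, 1.0000]] (det J = -58.0000).
Solving J·Δ = −F gives Δ = (0.6810, -1.0733).
Then the next iterate is (x, y)₁ = (-0.3190, 1.4267).
Re-evaluating at (-0.3190, 1.4267): F = (-0.377950, 1.194878), so ‖F‖₂ = 1.2532.

1.2532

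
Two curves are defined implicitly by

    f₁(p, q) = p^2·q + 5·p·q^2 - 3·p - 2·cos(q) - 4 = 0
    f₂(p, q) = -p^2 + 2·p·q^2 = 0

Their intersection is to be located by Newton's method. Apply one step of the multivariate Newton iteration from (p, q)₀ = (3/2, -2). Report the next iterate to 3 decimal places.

(-3.190, -3.142)

At (3/2, -2): F = (17.83229, 9.750).
Jacobian J = [[2·p·q + 5·q^2 - 3, p^2 + 10·p·q + 2·sin(q)], [-2·p + 2·q^2, 4·p·q]].
At the point, J = [[11.000, -29.56859], [5.000, -12.000]] (det J = 15.84297).
Solving J·Δ = −F gives Δ = (-4.690, -1.142).
Then the next iterate is (p, q)₁ = (-3.190, -3.142).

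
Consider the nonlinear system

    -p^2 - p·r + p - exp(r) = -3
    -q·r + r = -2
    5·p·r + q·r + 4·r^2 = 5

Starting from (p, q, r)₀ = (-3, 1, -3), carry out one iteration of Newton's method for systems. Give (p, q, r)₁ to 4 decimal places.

At (-3, 1, -3): F = (-18.049787, 2.0000, 73.0000).
Jacobian J = [[-2·p - r + 1, 0, -p - exp(r)], [0, -r, -q + 1], [5·r, r, 5·p + q + 8·r]].
At the point, J = [[10.0000, 0.0000, 2.950213], [0.0000, 3.0000, 0.0000], [-15.0000, -3.0000, -38.0000]] (det J = -1007.240418).
Solving J·Δ = −F gives Δ = (1.3839, -0.6667, 1.4274).
Then the next iterate is (p, q, r)₁ = (-1.6161, 0.3333, -1.5726).

(-1.6161, 0.3333, -1.5726)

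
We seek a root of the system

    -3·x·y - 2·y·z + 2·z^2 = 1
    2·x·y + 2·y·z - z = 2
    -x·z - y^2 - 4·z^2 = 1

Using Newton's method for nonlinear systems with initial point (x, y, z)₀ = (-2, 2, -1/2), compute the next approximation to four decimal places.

(-2.8571, -1.7381, -1.7540)

At (-2, 2, -1/2): F = (13.5000, -11.5000, -7.0000).
Jacobian J = [[-3·y, -3·x - 2·z, -2·y + 4·z], [2·y, 2·x + 2·z, 2·y - 1], [-z, -2·y, -x - 8·z]].
At the point, J = [[-6.0000, 7.0000, -6.0000], [4.0000, -5.0000, 3.0000], [0.5000, -4.0000, 6.0000]] (det J = 31.5000).
Solving J·Δ = −F gives Δ = (-0.8571, -3.7381, -1.2540).
Then the next iterate is (x, y, z)₁ = (-2.8571, -1.7381, -1.7540).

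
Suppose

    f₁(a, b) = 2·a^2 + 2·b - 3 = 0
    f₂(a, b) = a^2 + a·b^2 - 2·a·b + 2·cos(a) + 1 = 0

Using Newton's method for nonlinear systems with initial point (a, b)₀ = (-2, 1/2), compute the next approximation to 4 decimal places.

(-1.9344, -2.2378)

At (-2, 1/2): F = (6.0000, 5.667706).
Jacobian J = [[4·a, 2], [2·a + b^2 - 2·b - 2·sin(a), 2·a·b - 2·a]].
At the point, J = [[-8.0000, 2.0000], [-2.931405, 2.0000]] (det J = -10.137190).
Solving J·Δ = −F gives Δ = (0.0656, -2.7378).
Then the next iterate is (a, b)₁ = (-1.9344, -2.2378).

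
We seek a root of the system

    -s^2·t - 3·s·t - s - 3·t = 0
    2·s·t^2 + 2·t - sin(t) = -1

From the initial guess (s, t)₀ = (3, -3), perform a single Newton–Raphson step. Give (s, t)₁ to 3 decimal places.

(1.025, -2.588)

At (3, -3): F = (60.000, 49.14112).
Jacobian J = [[-2·s·t - 3·t - 1, -s^2 - 3·s - 3], [2·t^2, 4·s·t - cos(t) + 2]].
At the point, J = [[26.000, -21.000], [18.000, -33.01001]] (det J = -480.26020).
Solving J·Δ = −F gives Δ = (-1.975, 0.412).
Then the next iterate is (s, t)₁ = (1.025, -2.588).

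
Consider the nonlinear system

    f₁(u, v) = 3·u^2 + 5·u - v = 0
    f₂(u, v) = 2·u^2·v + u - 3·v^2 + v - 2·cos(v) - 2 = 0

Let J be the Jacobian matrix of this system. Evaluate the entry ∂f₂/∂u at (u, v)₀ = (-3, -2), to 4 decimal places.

25.0000

∂f₂/∂u = 4·u·v + 1.
At (-3, -2) this is 25.0000.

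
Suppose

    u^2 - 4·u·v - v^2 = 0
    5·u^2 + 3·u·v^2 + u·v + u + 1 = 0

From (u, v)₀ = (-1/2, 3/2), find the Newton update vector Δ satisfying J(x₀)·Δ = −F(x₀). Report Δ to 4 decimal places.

(0.1879, -0.3153)

At (-1/2, 3/2): F = (1.0000, -2.3750).
Jacobian J = [[2·u - 4·v, -4·u - 2·v], [10·u + 3·v^2 + v + 1, 6·u·v + u]].
At the point, J = [[-7.0000, -1.0000], [4.2500, -5.0000]] (det J = 39.2500).
Solving J·Δ = −F gives Δ = (0.1879, -0.3153).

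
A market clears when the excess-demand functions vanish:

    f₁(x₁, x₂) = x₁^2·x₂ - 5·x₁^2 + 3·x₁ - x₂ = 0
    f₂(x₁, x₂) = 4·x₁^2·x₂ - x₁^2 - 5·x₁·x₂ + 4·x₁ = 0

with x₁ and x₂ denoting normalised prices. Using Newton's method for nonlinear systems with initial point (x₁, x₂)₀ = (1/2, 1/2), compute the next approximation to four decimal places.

At (1/2, 1/2): F = (-0.1250, 1.0000).
Jacobian J = [[2·x₁·x₂ - 10·x₁ + 3, x₁^2 - 1], [8·x₁·x₂ - 2·x₁ - 5·x₂ + 4, 4·x₁^2 - 5·x₁]].
At the point, J = [[-1.5000, -0.7500], [2.5000, -1.5000]] (det J = 4.1250).
Solving J·Δ = −F gives Δ = (-0.2273, 0.2879).
Then the next iterate is (x₁, x₂)₁ = (0.2727, 0.7879).

(0.2727, 0.7879)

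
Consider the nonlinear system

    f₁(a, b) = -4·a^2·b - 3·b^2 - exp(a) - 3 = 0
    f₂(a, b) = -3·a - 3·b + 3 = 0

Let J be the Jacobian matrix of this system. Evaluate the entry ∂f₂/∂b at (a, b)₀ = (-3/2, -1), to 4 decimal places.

-3.0000

∂f₂/∂b = -3.
At (-3/2, -1) this is -3.0000.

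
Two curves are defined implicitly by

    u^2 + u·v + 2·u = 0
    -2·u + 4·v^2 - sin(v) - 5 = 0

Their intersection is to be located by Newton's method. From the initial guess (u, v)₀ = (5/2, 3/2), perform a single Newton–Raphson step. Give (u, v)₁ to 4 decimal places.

(0.7713, 1.3776)

At (5/2, 3/2): F = (15.0000, -1.997495).
Jacobian J = [[2·u + v + 2, u], [-2, 8·v - cos(v)]].
At the point, J = [[8.5000, 2.5000], [-2.0000, 11.929263]] (det J = 106.398734).
Solving J·Δ = −F gives Δ = (-1.7287, -0.1224).
Then the next iterate is (u, v)₁ = (0.7713, 1.3776).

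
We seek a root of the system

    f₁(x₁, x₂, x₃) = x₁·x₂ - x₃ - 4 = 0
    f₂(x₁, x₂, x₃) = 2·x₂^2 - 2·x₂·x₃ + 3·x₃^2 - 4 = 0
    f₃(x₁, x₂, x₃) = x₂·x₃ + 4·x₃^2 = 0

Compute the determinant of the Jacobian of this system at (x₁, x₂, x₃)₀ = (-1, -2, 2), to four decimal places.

J = [[x₂, x₁, -1], [0, 4·x₂ - 2·x₃, -2·x₂ + 6·x₃], [0, x₃, x₂ + 8·x₃]].
At the point, J = [[-2.0000, -1.0000, -1.0000], [0.0000, -12.0000, 16.0000], [0.0000, 2.0000, 14.0000]].
det J = 400.0000.

400.0000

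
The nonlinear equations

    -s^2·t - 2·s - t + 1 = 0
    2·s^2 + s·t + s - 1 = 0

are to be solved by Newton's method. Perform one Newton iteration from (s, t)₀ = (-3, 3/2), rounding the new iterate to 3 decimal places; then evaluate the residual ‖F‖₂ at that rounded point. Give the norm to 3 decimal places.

2.840

At (-3, 3/2): F = (-8.000, 9.500).
Jacobian J = [[-2·s·t - 2, -s^2 - 1], [4·s + t + 1, s]].
At the point, J = [[7.000, -10.000], [-9.500, -3.000]] (det J = -116.000).
Solving J·Δ = −F gives Δ = (1.026, -0.082).
Then the next iterate is (s, t)₁ = (-1.974, 1.418).
Re-evaluating at (-1.974, 1.418): F = (-1.99549, 2.02022), so ‖F‖₂ = 2.840.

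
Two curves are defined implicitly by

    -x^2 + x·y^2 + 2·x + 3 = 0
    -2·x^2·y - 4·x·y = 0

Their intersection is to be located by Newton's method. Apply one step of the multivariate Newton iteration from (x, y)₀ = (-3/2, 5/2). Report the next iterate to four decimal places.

(-1.6966, 0.6552)

At (-3/2, 5/2): F = (-11.6250, 3.7500).
Jacobian J = [[-2·x + y^2 + 2, 2·x·y], [-4·x·y - 4·y, -2·x^2 - 4·x]].
At the point, J = [[11.2500, -7.5000], [5.0000, 1.5000]] (det J = 54.3750).
Solving J·Δ = −F gives Δ = (-0.1966, -1.8448).
Then the next iterate is (x, y)₁ = (-1.6966, 0.6552).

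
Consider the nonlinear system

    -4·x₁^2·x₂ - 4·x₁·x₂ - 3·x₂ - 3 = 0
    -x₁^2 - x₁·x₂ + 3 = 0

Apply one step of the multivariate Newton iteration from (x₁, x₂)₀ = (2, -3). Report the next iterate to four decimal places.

At (2, -3): F = (78.0000, 5.0000).
Jacobian J = [[-8·x₁·x₂ - 4·x₂, -4·x₁^2 - 4·x₁ - 3], [-2·x₁ - x₂, -x₁]].
At the point, J = [[60.0000, -27.0000], [-1.0000, -2.0000]] (det J = -147.0000).
Solving J·Δ = −F gives Δ = (-0.1429, 2.5714).
Then the next iterate is (x₁, x₂)₁ = (1.8571, -0.4286).

(1.8571, -0.4286)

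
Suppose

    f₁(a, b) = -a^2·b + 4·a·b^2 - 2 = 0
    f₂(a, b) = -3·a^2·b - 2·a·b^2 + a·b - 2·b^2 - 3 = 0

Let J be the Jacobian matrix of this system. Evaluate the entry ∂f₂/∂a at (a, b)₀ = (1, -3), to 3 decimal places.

∂f₂/∂a = -6·a·b - 2·b^2 + b.
At (1, -3) this is -3.000.

-3.000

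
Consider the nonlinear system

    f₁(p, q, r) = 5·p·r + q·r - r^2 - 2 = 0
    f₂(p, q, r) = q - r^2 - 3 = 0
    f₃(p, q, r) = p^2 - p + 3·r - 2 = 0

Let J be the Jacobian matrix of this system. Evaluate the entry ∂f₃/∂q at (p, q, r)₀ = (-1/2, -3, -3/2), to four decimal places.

0.0000

∂f₃/∂q = 0.
At (-1/2, -3, -3/2) this is 0.0000.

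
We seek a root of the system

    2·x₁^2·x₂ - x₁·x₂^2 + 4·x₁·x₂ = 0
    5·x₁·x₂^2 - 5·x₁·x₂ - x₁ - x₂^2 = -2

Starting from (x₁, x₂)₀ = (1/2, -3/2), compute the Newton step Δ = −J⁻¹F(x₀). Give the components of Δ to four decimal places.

(0.0484, 1.3548)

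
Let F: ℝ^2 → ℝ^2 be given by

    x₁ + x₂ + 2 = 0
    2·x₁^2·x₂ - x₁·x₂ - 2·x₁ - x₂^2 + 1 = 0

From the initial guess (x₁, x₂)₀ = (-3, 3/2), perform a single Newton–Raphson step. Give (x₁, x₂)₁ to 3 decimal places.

(-2.310, 0.310)

At (-3, 3/2): F = (0.500, 36.250).
Jacobian J = [[1, 1], [4·x₁·x₂ - x₂ - 2, 2·x₁^2 - x₁ - 2·x₂]].
At the point, J = [[1.000, 1.000], [-21.500, 18.000]] (det J = 39.500).
Solving J·Δ = −F gives Δ = (0.690, -1.190).
Then the next iterate is (x₁, x₂)₁ = (-2.310, 0.310).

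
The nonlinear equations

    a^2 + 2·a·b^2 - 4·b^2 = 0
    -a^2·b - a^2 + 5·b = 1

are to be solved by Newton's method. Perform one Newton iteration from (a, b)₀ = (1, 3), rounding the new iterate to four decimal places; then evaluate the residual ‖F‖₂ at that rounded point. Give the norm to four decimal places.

262.9112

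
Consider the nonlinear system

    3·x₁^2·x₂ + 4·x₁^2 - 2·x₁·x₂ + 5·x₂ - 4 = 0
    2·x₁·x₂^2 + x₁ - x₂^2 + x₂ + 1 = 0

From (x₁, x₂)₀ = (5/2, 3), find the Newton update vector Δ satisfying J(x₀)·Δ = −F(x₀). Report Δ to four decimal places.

(-1.0140, -0.9294)

At (5/2, 3): F = (77.2500, 42.5000).
Jacobian J = [[6·x₁·x₂ + 8·x₁ - 2·x₂, 3·x₁^2 - 2·x₁ + 5], [2·x₂^2 + 1, 4·x₁·x₂ - 2·x₂ + 1]].
At the point, J = [[59.0000, 18.7500], [19.0000, 25.0000]] (det J = 1118.7500).
Solving J·Δ = −F gives Δ = (-1.0140, -0.9294).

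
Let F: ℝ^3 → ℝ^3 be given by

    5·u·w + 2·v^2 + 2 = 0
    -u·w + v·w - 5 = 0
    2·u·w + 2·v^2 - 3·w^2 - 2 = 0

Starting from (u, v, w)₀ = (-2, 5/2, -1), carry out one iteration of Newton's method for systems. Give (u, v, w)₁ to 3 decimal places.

(-10.689, -1.039, 2.256)

At (-2, 5/2, -1): F = (24.500, -9.500, 11.500).
Jacobian J = [[5·w, 4·v, 5·u], [-w, w, -u + v], [2·w, 4·v, 2·u - 6·w]].
At the point, J = [[-5.000, 10.000, -10.000], [1.000, -1.000, 4.500], [-2.000, 10.000, 2.000]] (det J = 45.000).
Solving J·Δ = −F gives Δ = (-8.689, -3.539, 3.256).
Then the next iterate is (u, v, w)₁ = (-10.689, -1.039, 2.256).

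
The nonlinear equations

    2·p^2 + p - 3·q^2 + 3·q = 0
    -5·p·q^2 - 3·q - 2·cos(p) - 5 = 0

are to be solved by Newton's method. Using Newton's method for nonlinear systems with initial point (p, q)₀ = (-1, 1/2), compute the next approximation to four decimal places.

At (-1, 1/2): F = (1.7500, -6.330605).
Jacobian J = [[4·p + 1, -6·q + 3], [-5·q^2 + 2·sin(p), -10·p·q - 3]].
At the point, J = [[-3.0000, 0.0000], [-2.932942, 2.0000]] (det J = -6.0000).
Solving J·Δ = −F gives Δ = (0.5833, 4.0207).
Then the next iterate is (p, q)₁ = (-0.4167, 4.5207).

(-0.4167, 4.5207)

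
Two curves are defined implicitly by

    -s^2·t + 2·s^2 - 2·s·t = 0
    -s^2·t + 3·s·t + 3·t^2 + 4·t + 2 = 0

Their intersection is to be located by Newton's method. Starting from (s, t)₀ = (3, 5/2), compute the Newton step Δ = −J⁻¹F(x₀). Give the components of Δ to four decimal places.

(0.3431, -1.4830)

At (3, 5/2): F = (-19.5000, 30.7500).
Jacobian J = [[-2·s·t + 4·s - 2·t, -s^2 - 2·s], [-2·s·t + 3·t, -s^2 + 3·s + 6·t + 4]].
At the point, J = [[-8.0000, -15.0000], [-7.5000, 19.0000]] (det J = -264.5000).
Solving J·Δ = −F gives Δ = (0.3431, -1.4830).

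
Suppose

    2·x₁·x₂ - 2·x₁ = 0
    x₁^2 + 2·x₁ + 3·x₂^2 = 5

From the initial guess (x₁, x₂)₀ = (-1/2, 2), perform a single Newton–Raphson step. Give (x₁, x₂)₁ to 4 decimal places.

At (-1/2, 2): F = (-1.0000, 6.2500).
Jacobian J = [[2·x₂ - 2, 2·x₁], [2·x₁ + 2, 6·x₂]].
At the point, J = [[2.0000, -1.0000], [1.0000, 12.0000]] (det J = 25.0000).
Solving J·Δ = −F gives Δ = (0.2300, -0.5400).
Then the next iterate is (x₁, x₂)₁ = (-0.2700, 1.4600).

(-0.2700, 1.4600)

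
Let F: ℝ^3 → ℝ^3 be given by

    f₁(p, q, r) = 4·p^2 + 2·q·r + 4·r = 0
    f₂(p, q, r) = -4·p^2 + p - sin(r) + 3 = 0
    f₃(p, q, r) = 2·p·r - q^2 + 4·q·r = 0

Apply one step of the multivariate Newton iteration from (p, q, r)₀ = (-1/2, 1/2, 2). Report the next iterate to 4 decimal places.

(-0.4376, 0.5243, -0.1695)

At (-1/2, 1/2, 2): F = (11.0000, 0.590703, 1.7500).
Jacobian J = [[8·p, 2·r, 2·q + 4], [-8·p + 1, 0, -cos(r)], [2·r, -2·q + 4·r, 2·p + 4·q]].
At the point, J = [[-4.0000, 4.0000, 5.0000], [5.0000, 0.0000, 0.416147], [4.0000, 7.0000, 1.0000]] (det J = 173.310461).
Solving J·Δ = −F gives Δ = (0.0624, 0.0243, -2.1695).
Then the next iterate is (p, q, r)₁ = (-0.4376, 0.5243, -0.1695).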